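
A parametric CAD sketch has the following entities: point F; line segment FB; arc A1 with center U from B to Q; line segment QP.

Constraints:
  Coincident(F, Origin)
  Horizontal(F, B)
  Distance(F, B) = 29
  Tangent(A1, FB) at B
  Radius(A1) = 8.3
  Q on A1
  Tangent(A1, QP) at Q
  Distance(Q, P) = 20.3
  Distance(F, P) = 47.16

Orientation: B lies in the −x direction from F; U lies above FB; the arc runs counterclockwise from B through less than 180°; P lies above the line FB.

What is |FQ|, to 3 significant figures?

27.2

Checks: |UQ| = 8.300 ✓; ∠(UQ, QP) = 90.00° ✓; |QP| = 20.30 ✓; |FP| = 47.16 ✓.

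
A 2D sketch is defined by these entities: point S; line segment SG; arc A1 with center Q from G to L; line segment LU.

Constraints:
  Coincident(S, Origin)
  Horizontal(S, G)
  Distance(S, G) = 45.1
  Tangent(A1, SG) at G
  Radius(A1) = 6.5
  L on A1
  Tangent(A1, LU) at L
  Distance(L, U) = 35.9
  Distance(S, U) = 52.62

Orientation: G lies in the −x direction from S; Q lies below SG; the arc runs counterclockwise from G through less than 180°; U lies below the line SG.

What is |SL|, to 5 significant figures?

51.675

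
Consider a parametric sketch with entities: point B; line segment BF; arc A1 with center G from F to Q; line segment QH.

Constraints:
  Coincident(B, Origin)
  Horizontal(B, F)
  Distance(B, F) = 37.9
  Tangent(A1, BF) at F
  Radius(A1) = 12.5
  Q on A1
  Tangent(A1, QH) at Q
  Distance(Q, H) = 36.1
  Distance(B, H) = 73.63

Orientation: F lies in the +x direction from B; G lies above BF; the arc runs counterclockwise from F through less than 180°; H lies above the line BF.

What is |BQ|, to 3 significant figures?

51.0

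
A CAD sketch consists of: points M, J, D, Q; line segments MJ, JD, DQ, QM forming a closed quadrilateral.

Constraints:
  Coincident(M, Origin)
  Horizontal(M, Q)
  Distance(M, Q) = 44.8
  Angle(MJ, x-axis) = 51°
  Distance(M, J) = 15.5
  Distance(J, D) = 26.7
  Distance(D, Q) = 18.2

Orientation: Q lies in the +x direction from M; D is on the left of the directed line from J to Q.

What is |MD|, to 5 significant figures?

39.546

M is at the origin; M and Q share the same y with |MQ| = 44.8 and Q in +x, so Q = (44.8, 0). MJ runs at 51.0° with |MJ| = 15.5, so J = (9.7545, 12.046). D is determined by |JD| = 26.7 and |DQ| = 18.2 together: it lies at the intersection of circle(J, 26.7) and circle(Q, 18.2). With |JQ| = 37.058, the foot of the radical line on JQ is 23.678 from J and the perpendicular offset is √(26.7² − 23.678²) = 12.338. Taking the left-of-JQ solution: D = (36.157, 16.017).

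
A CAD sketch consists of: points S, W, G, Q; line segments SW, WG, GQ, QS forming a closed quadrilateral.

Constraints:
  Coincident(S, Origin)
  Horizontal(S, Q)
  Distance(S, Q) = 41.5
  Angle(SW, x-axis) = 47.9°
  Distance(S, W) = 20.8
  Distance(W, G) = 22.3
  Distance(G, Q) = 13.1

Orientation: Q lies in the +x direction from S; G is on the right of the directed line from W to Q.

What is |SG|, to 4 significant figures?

28.52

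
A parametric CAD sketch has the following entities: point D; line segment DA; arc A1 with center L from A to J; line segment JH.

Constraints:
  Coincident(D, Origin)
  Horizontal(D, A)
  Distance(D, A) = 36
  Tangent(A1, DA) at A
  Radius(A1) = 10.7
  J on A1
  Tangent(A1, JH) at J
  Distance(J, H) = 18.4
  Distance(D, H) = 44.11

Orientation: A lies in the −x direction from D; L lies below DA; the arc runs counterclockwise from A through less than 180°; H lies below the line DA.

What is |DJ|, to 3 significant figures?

47.3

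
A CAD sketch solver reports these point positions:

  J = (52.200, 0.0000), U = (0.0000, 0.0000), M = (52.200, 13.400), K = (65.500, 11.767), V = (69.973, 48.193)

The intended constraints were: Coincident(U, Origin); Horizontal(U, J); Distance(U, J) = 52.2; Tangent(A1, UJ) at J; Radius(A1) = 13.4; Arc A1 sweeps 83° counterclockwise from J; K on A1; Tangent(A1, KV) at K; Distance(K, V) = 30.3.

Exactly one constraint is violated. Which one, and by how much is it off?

Distance(K, V) = 30.3 — off by 6.40.

U = (0.00, 0.00) ✓; U.y = 0.00, J.y = 0.00 ✓; |UJ| = 52.20 ✓; ∠(MJ, JU) = 90.00° ✓; |MJ| = 13.40 ✓; bearing(M→K) − bearing(M→J) = 83.00° ✓; |MK| = 13.40 ✓; ∠(MK, KV) = 90.00° ✓; |KV| = 36.70 ✗.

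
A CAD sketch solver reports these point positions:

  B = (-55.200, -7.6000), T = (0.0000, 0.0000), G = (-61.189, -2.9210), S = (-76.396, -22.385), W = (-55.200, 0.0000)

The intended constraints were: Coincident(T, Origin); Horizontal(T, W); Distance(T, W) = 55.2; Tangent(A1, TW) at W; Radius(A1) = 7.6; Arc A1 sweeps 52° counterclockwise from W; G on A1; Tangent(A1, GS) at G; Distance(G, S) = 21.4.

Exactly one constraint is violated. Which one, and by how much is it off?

Distance(G, S) = 21.4 — off by 3.30.

T = (0.00, 0.00) ✓; T.y = 0.00, W.y = 0.00 ✓; |TW| = 55.20 ✓; ∠(BW, WT) = 90.00° ✓; |BW| = 7.600 ✓; bearing(B→G) − bearing(B→W) = 52.00° ✓; |BG| = 7.600 ✓; ∠(BG, GS) = 90.00° ✓; |GS| = 24.70 ✗.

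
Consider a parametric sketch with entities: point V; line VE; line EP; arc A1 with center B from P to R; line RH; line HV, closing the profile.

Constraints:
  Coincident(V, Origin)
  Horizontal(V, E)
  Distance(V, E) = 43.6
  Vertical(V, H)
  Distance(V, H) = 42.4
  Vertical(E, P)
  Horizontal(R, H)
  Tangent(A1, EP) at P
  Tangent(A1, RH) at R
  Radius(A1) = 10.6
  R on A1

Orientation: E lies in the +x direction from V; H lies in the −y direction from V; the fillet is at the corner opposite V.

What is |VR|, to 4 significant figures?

53.73

V is at the origin; VE is horizontal with |VE| = 43.6 and E on the +x side, so E = (43.60, 0.000). V and H share the same x with |VH| = 42.4 and H on the −y side, so H = (0.000, -42.40). The virtual corner opposite V is at (43.60, -42.40). Tangency of A1 to EP means the radius BP is perpendicular to EP and tangency of A1 to RH means the radius BR is perpendicular to RH, with radius 10.6, so the center B sits 10.6 in from both sides at B = (33.00, -31.80). That places the tangent points at P = (43.60, -31.80) on EP and R = (33.00, -42.40) on RH. Then |VR| = |R − V| = 53.73.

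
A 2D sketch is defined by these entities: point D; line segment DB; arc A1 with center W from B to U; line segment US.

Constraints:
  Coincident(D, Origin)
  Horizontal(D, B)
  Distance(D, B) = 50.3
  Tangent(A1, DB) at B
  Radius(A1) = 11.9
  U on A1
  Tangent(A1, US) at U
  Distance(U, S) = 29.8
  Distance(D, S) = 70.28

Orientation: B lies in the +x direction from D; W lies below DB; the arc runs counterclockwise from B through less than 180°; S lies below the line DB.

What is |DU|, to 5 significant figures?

43.859

Checks: |WU| = 11.90 ✓; ∠(WU, US) = 90.00° ✓; |US| = 29.80 ✓; |DS| = 70.28 ✓.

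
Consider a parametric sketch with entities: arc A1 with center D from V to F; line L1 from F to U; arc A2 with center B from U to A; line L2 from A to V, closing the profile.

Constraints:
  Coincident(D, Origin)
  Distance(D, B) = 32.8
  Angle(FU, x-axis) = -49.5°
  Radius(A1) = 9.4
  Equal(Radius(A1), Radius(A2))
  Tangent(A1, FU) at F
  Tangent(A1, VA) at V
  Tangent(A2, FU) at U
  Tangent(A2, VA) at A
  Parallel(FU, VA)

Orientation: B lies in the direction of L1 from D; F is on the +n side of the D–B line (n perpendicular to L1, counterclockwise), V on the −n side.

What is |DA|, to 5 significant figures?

34.120

Tangency of A1 to both parallel lines with radius 9.4 puts F and V at D ± 9.4·n: F = (7.1478, 6.1048), V = (-7.1478, -6.1048). Equal radii place U and A the same way about B: U = B + 9.4·n = (28.450, -18.837), A = B − 9.4·n = (14.154, -31.046). Then |DA| = |A − D| = 34.120.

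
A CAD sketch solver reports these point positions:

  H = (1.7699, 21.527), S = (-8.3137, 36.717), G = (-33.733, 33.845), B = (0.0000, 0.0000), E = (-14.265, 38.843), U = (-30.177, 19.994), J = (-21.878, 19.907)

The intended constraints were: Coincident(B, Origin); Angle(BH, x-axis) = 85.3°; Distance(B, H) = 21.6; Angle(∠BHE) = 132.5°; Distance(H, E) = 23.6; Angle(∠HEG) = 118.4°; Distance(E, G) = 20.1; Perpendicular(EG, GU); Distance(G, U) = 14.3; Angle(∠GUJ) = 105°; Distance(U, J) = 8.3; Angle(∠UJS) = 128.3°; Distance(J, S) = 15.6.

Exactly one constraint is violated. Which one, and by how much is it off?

Distance(J, S) = 15.6 — off by 6.00.

B = (0.00, 0.00) ✓; BH at 85.30° ✓; |BH| = 21.60 ✓; ∠BHE = 132.5° ✓; |HE| = 23.60 ✓; ∠HEG = 118.4° ✓; |EG| = 20.10 ✓; ∠(EG, GU) = 90.00° ✓; |GU| = 14.30 ✓; ∠GUJ = 105.0° ✓; |UJ| = 8.299 ✓; ∠UJS = 128.3° ✓; |JS| = 21.60 ✗.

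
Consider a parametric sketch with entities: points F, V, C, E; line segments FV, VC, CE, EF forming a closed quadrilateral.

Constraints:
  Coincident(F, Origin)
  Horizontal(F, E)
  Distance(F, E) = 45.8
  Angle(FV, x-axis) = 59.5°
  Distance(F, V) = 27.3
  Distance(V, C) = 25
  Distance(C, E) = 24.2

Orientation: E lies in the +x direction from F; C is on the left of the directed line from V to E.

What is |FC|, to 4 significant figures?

45.24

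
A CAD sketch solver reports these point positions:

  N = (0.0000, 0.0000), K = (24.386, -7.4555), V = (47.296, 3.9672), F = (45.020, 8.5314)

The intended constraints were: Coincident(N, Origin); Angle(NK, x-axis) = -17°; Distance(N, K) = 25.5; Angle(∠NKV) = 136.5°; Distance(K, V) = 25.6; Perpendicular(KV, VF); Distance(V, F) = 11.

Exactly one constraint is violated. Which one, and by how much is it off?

Distance(V, F) = 11 — off by 5.90.

N = (0.00, 0.00) ✓; NK at -17.00° ✓; |NK| = 25.50 ✓; ∠NKV = 136.5° ✓; |KV| = 25.60 ✓; ∠(KV, VF) = 90.00° ✓; |VF| = 5.100 ✗.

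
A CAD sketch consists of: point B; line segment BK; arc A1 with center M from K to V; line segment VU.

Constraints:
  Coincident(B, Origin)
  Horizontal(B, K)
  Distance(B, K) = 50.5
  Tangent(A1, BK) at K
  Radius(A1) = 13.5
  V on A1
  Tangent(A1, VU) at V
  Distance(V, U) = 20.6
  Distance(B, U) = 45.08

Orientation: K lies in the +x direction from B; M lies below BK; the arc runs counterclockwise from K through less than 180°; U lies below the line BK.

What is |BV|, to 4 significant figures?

38.79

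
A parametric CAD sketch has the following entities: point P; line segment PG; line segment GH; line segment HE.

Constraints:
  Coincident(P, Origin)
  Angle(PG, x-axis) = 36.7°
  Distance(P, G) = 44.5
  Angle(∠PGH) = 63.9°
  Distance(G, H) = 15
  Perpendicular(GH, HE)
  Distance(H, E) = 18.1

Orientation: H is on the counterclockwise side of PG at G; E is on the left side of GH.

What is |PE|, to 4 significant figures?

22.34

∠PGH = 63.9°, so GH runs at 36.7° + (180° − 63.9°) = 152.8° from the x-axis; with |GH| = 15.0, H = G + 15.0·(cos 152.8°, sin 152.8°) = (22.34, 33.45). GH is perpendicular to HE; with |HE| = 18.1 on the left of GH, E = H + 18.1·(-0.4571, -0.8894) = (14.06, 17.35). Then |PE| = |E − P| = 22.34.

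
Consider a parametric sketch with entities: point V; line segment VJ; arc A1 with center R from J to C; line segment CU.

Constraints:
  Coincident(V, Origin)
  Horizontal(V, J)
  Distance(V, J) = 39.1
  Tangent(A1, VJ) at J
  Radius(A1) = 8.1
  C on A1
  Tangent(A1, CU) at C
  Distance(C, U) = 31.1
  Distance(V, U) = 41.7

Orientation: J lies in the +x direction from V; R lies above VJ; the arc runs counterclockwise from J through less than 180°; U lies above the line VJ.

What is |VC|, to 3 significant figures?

46.8

Checks: V = (0.00, 0.00) ✓; |RC| = 8.100 ✓; ∠(RC, CU) = 90.00° ✓; |CU| = 31.10 ✓; |VU| = 41.70 ✓.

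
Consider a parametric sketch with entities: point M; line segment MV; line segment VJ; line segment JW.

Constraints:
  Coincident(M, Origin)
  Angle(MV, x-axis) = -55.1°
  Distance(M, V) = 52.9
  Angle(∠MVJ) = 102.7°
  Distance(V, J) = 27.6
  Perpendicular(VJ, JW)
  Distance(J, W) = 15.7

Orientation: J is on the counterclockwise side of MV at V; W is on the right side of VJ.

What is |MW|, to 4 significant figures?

77.90

M is at the origin; MV runs at -55.1° with length 52.9, so V = 52.9·(cos -55.1°, sin -55.1°) = (30.27, -43.39). ∠MVJ = 102.7°, so VJ runs at -55.1° + (180° − 102.7°) = 22.20° from the x-axis; with |VJ| = 27.6, J = V + 27.6·(cos 22.20°, sin 22.20°) = (55.82, -32.96). The perpendicularity gives JW at right angles to VJ; with |JW| = 15.7 on the right of VJ, W = J + 15.7·(0.3778, -0.9259) = (61.75, -47.49). Then |MW| = |W − M| = 77.90.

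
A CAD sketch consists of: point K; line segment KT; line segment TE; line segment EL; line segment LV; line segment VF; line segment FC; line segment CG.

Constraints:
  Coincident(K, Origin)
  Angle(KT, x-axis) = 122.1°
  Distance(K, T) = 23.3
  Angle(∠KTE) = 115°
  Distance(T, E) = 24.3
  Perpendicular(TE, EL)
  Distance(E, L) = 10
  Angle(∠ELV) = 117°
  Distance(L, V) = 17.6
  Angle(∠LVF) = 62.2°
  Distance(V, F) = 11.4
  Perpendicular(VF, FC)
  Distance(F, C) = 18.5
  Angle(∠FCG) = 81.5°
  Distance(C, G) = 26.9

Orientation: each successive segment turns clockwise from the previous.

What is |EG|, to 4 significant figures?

33.42

K is at the origin; KT runs at 122.1° with length 23.3, so T = (-12.38, 19.74). ∠KTE = 115.0° gives TE at 57.10° from the x-axis; with |TE| = 24.3, E = (0.8176, 40.14). TE ⟂ EL, so EL runs at -32.90°; with |EL| = 10.0, L = (9.214, 34.71). ∠ELV = 117.0° gives LV at -95.90° from the x-axis; with |LV| = 17.6, V = (7.405, 17.20). ∠LVF = 62.2° gives VF at 146.3° from the x-axis; with |VF| = 11.4, F = (-2.080, 23.53). The perpendicularity gives FC at right angles to VF, so FC runs at 56.30°; with |FC| = 18.5, C = (8.185, 38.92). ∠FCG = 81.5° gives CG at -42.20° from the x-axis; with |CG| = 26.9, G = (28.11, 20.85). Then |EG| = |G − E| = 33.42.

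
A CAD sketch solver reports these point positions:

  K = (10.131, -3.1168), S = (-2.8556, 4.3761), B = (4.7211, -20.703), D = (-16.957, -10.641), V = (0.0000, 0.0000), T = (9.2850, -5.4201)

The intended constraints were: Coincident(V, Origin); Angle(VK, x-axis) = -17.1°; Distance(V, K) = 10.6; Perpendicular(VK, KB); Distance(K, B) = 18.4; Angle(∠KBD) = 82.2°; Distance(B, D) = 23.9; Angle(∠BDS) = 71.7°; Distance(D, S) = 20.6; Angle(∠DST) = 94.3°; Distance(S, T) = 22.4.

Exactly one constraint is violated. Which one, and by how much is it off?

Distance(S, T) = 22.4 — off by 6.80.

V = (0.00, 0.00) ✓; VK at -17.10° ✓; |VK| = 10.60 ✓; ∠(VK, KB) = 90.00° ✓; |KB| = 18.40 ✓; ∠KBD = 82.20° ✓; |BD| = 23.90 ✓; ∠BDS = 71.70° ✓; |DS| = 20.60 ✓; ∠DST = 94.30° ✓; |ST| = 15.60 ✗.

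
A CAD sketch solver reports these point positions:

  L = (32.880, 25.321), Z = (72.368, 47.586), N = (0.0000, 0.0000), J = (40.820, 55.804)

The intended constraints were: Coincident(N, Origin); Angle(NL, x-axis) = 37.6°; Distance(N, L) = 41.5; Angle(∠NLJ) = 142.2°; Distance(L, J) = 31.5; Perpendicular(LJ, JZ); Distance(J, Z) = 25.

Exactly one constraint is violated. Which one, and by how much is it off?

Distance(J, Z) = 25 — off by 7.60.

N = (0.00, 0.00) ✓; NL at 37.60° ✓; |NL| = 41.50 ✓; ∠NLJ = 142.2° ✓; |LJ| = 31.50 ✓; ∠(LJ, JZ) = 90.00° ✓; |JZ| = 32.60 ✗.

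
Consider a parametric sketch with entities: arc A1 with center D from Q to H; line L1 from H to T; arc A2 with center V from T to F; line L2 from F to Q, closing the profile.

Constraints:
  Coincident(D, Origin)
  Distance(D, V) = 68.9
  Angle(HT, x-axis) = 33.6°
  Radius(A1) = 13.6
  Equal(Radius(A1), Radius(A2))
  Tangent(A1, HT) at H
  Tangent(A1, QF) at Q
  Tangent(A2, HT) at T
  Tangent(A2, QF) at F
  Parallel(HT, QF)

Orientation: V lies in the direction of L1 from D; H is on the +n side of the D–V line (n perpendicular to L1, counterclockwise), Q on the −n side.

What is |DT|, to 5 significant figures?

70.229

The slot axis is L1's direction at 33.6°, so u = (cos 33.6°, sin 33.6°) = (0.83292, 0.55339) and n = (−sin 33.6°, cos 33.6°) = (-0.55339, 0.83292). D is at the origin and V lies 68.9 along u from D, so V = 68.9·u = (57.388, 38.129). Tangency of A1 to both parallel lines with radius 13.6 puts H and Q at D ± 13.6·n: H = (-7.5261, 11.328), Q = (7.5261, -11.328). Equal radii place T and F the same way about V: T = V + 13.6·n = (49.862, 49.456), F = V − 13.6·n = (64.914, 26.801). Then |DT| = |T − D| = 70.229.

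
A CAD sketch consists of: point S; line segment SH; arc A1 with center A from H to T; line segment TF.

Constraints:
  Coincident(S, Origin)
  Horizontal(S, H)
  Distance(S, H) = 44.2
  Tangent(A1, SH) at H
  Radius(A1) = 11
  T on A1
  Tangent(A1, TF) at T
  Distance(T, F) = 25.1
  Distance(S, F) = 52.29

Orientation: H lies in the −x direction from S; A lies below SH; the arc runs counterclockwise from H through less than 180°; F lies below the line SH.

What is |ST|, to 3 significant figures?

55.7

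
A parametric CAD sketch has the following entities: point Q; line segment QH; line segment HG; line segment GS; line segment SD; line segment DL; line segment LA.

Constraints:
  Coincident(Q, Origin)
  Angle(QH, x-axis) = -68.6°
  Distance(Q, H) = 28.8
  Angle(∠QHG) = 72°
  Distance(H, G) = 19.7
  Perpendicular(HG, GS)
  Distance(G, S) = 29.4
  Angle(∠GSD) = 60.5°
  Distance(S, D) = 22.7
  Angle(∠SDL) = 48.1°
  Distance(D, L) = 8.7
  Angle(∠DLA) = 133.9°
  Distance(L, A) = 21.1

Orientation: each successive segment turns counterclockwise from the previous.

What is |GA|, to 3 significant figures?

26.2

∠SDL = 48.1° gives DL at 20.8° from the x-axis; with |DL| = 8.7, L = (7.03, -9.68). ∠DLA = 133.9° gives LA at 66.9° from the x-axis; with |LA| = 21.1, A = (15.3, 9.73). Then |GA| = |A − G| = 26.2.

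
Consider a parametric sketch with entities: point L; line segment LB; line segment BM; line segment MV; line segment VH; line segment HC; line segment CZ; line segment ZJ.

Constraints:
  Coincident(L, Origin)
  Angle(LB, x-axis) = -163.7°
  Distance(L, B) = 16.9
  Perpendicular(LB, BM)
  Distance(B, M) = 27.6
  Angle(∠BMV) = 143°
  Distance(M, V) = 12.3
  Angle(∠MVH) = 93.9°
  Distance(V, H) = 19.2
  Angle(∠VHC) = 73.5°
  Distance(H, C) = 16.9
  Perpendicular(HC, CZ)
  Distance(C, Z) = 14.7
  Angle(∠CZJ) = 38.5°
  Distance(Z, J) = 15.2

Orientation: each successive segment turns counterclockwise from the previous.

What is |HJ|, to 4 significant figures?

7.949

L is at the origin; LB runs at -163.7° with length 16.9, so B = (-16.22, -4.743). LB is perpendicular to BM, so BM runs at -73.70°; with |BM| = 27.6, M = (-8.474, -31.23). ∠BMV = 143.0° gives MV at -36.70° from the x-axis; with |MV| = 12.3, V = (1.388, -38.58). ∠MVH = 93.9° gives VH at 49.40° from the x-axis; with |VH| = 19.2, H = (13.88, -24.01). ∠VHC = 73.5° gives HC at 155.9° from the x-axis; with |HC| = 16.9, C = (-1.545, -17.11). The perpendicularity gives CZ at right angles to HC, so CZ runs at -114.1°; with |CZ| = 14.7, Z = (-7.547, -30.52). ∠CZJ = 38.5° gives ZJ at 27.40° from the x-axis; with |ZJ| = 15.2, J = (5.948, -23.53). Then |HJ| = |J − H| = 7.949.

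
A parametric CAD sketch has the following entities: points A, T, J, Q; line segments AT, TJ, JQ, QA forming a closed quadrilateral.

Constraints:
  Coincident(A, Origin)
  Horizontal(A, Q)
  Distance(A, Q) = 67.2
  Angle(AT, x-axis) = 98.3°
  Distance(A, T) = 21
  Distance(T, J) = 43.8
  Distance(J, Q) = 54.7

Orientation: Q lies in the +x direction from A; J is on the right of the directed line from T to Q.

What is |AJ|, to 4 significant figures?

24.54

Checks: |TJ| = 43.80 ✓; |JQ| = 54.70 ✓.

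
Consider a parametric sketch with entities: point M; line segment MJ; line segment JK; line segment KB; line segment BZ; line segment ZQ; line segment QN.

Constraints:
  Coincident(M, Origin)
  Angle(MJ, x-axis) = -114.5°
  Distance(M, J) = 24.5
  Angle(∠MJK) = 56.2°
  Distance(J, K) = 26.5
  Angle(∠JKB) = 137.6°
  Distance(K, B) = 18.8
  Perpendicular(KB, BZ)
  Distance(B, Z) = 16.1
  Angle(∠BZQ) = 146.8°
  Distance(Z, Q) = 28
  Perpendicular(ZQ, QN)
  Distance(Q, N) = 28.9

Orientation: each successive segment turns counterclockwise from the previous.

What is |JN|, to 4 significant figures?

5.947

M is at the origin; MJ runs at -114.5° with length 24.5, so J = (-10.16, -22.29). ∠MJK = 56.2° gives JK at 9.300° from the x-axis; with |JK| = 26.5, K = (15.99, -18.01). ∠JKB = 137.6° gives KB at 51.70° from the x-axis; with |KB| = 18.8, B = (27.64, -3.258). KB is perpendicular to BZ, so BZ runs at 141.7°; with |BZ| = 16.1, Z = (15.01, 6.721). ∠BZQ = 146.8° gives ZQ at 174.9° from the x-axis; with |ZQ| = 28.0, Q = (-12.88, 9.210). ZQ is perpendicular to QN, so QN runs at -95.10°; with |QN| = 28.9, N = (-15.45, -19.58). Then |JN| = |N − J| = 5.947.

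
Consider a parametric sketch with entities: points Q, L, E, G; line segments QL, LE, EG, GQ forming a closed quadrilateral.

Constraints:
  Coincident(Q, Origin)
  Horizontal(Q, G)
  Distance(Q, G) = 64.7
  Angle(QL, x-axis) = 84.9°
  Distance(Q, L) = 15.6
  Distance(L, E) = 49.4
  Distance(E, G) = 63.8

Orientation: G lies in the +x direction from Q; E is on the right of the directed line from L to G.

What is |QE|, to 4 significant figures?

34.60

Q is at the origin; QG is horizontal with |QG| = 64.7 and G in +x, so G = (64.7, 0). QL runs at 84.9° with |QL| = 15.6, so L = (1.387, 15.54). E is determined by |LE| = 49.4 and |EG| = 63.8 together: it lies at the intersection of circle(L, 49.4) and circle(G, 63.8). With |LG| = 65.19, the foot of the radical line on LG is 20.09 from L and the perpendicular offset is √(49.4² − 20.09²) = 45.13. Taking the right-of-LG solution: E = (10.15, -33.08).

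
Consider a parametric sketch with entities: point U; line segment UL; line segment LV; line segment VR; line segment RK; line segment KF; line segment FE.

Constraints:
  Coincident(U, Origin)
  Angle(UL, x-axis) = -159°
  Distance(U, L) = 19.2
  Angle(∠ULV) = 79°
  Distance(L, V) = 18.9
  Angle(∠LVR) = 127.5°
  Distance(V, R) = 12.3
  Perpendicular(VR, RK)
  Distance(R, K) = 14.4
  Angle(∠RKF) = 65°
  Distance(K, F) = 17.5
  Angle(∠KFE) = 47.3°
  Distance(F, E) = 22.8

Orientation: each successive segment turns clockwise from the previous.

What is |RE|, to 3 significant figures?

5.49

U is at the origin; UL runs at -159.0° with length 19.2, so L = (-17.9, -6.88). ∠ULV = 79.0° gives LV at 100° from the x-axis; with |LV| = 18.9, V = (-21.2, 11.7). ∠LVR = 127.5° gives VR at 47.5° from the x-axis; with |VR| = 12.3, R = (-12.9, 20.8). VR is perpendicular to RK, so RK runs at -42.5°; with |RK| = 14.4, K = (-2.28, 11.1). ∠RKF = 65.0° gives KF at -158° from the x-axis; with |KF| = 17.5, F = (-18.4, 4.38). ∠KFE = 47.3° gives FE at 69.8° from the x-axis; with |FE| = 22.8, E = (-10.6, 25.8). Then |RE| = |E − R| = 5.49.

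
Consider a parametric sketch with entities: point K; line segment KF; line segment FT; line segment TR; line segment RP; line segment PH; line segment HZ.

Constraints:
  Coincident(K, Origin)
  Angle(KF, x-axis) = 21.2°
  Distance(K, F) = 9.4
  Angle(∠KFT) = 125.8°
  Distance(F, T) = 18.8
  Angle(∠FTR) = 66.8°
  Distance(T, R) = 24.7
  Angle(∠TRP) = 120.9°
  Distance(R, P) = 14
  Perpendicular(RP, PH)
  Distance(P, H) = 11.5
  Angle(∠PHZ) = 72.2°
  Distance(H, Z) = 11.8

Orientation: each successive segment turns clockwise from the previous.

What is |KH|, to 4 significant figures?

5.622

∠TRP = 120.9° gives RP at 154.7° from the x-axis; with |RP| = 14.0, P = (-8.652, -14.60). RP is perpendicular to PH, so PH runs at 64.70°; with |PH| = 11.5, H = (-3.737, -4.200). Then |KH| = |H − K| = 5.622.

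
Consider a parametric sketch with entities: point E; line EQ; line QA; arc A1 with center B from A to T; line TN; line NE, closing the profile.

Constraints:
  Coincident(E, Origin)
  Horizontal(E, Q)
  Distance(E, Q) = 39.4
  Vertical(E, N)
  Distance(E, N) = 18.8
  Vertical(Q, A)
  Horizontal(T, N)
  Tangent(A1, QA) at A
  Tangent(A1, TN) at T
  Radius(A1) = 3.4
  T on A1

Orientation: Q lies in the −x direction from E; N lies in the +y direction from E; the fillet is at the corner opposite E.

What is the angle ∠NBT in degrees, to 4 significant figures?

84.60°

The virtual corner opposite E is at (-39.40, 18.80). Since A1 is tangent to QA there, BA ⟂ QA and A1 meets TN tangentially, so BT is at right angles to TN, with radius 3.4, so the center B sits 3.4 in from both sides at B = (-36.00, 15.40). That places the tangent points at A = (-39.40, 15.40) on QA and T = (-36.00, 18.80) on TN. Then cos ∠NBT = BN·BT / (|BN||BT|), giving 84.60°.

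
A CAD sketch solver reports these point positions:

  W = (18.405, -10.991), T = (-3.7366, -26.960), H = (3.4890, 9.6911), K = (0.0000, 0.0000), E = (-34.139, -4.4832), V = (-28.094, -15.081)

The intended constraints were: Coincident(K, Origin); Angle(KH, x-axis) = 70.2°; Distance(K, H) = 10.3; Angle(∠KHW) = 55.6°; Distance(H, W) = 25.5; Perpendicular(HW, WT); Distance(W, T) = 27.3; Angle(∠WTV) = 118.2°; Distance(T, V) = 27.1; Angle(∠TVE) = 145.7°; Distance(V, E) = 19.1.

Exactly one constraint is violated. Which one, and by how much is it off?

Distance(V, E) = 19.1 — off by 6.90.

K = (0.00, 0.00) ✓; KH at 70.20° ✓; |KH| = 10.30 ✓; ∠KHW = 55.60° ✓; |HW| = 25.50 ✓; ∠(HW, WT) = 90.00° ✓; |WT| = 27.30 ✓; ∠WTV = 118.2° ✓; |TV| = 27.10 ✓; ∠TVE = 145.7° ✓; |VE| = 12.20 ✗.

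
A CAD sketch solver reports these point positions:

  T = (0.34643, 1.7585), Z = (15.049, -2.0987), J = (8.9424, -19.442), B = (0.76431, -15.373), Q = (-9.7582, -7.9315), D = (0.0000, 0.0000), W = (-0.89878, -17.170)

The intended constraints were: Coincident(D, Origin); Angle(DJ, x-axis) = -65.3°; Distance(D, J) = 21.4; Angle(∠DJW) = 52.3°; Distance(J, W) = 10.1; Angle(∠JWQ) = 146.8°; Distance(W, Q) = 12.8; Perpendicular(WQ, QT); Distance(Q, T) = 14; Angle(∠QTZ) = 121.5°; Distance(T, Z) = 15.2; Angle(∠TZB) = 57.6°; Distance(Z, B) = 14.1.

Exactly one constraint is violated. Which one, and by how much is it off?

Distance(Z, B) = 14.1 — off by 5.40.

D = (0.00, 0.00) ✓; DJ at -65.30° ✓; |DJ| = 21.40 ✓; ∠DJW = 52.30° ✓; |JW| = 10.10 ✓; ∠JWQ = 146.8° ✓; |WQ| = 12.80 ✓; ∠(WQ, QT) = 90.00° ✓; |QT| = 14.00 ✓; ∠QTZ = 121.5° ✓; |TZ| = 15.20 ✓; ∠TZB = 57.60° ✓; |ZB| = 19.50 ✗.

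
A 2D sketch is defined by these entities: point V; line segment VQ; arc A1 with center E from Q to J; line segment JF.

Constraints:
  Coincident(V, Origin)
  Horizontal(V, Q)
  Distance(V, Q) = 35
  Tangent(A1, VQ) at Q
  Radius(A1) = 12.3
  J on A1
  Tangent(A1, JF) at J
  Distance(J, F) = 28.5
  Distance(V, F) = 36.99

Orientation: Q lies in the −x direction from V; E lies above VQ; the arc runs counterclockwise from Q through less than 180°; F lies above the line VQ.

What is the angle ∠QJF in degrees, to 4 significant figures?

145.5°

Checks: |EJ| = 12.30 ✓; ∠(EJ, JF) = 90.00° ✓; |JF| = 28.50 ✓; |VF| = 36.99 ✓.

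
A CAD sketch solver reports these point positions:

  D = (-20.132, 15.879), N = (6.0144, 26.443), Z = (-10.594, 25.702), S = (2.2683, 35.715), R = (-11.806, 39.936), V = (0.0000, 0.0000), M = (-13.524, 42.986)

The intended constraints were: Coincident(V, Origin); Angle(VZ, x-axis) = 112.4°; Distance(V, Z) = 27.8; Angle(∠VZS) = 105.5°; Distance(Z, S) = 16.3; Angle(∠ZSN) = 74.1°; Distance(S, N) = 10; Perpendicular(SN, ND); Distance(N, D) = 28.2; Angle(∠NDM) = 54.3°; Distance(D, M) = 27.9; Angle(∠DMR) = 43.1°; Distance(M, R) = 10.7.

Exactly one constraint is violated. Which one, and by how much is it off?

Distance(M, R) = 10.7 — off by 7.20.

V = (0.00, 0.00) ✓; VZ at 112.4° ✓; |VZ| = 27.80 ✓; ∠VZS = 105.5° ✓; |ZS| = 16.30 ✓; ∠ZSN = 74.10° ✓; |SN| = 10.00 ✓; ∠(SN, ND) = 90.00° ✓; |ND| = 28.20 ✓; ∠NDM = 54.30° ✓; |DM| = 27.90 ✓; ∠DMR = 43.09° ✓; |MR| = 3.501 ✗.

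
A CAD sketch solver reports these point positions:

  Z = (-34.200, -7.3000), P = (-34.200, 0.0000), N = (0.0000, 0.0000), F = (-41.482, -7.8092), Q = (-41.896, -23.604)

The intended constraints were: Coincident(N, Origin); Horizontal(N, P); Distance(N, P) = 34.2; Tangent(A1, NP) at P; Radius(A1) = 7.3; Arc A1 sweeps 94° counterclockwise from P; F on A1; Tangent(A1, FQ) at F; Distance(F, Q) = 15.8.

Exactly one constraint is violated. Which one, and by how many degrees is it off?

Tangent(A1, FQ) at F — off by 5.50°.

N = (0.00, 0.00) ✓; N.y = 0.00, P.y = 0.00 ✓; |NP| = 34.20 ✓; ∠(ZP, PN) = 90.00° ✓; |ZP| = 7.300 ✓; bearing(Z→F) − bearing(Z→P) = 94.00° ✓; |ZF| = 7.300 ✓; ∠(ZF, FQ) = 95.50° ✗; |FQ| = 15.80 ✓.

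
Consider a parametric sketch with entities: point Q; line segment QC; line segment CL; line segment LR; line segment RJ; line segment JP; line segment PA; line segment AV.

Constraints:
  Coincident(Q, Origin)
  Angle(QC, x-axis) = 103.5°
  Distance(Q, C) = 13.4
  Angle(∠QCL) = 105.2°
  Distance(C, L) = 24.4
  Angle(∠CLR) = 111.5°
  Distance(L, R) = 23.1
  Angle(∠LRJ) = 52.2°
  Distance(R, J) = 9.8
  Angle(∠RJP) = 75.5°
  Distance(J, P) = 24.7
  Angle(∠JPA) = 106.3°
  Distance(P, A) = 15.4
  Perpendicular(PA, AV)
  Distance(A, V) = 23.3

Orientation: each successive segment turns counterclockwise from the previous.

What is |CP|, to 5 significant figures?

36.192

Q is at the origin; QC runs at 103.5° with length 13.4, so C = (-3.1282, 13.030). ∠QCL = 105.2° gives CL at 178.30° from the x-axis; with |CL| = 24.4, L = (-27.517, 13.754). ∠CLR = 111.5° gives LR at -113.20° from the x-axis; with |LR| = 23.1, R = (-36.617, -7.4784). ∠LRJ = 52.2° gives RJ at 14.600° from the x-axis; with |RJ| = 9.8, J = (-27.134, -5.0081). ∠RJP = 75.5° gives JP at 119.10° from the x-axis; with |JP| = 24.7, P = (-39.146, 16.574). Then |CP| = |P − C| = 36.192.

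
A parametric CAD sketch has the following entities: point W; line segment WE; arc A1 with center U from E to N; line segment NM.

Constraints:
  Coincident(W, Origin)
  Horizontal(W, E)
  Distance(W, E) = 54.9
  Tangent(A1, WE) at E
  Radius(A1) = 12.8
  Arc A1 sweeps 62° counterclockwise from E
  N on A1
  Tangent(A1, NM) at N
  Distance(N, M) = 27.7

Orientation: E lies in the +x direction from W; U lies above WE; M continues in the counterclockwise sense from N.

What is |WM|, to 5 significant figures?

85.147

On A1, E sits at bearing -90° from U; a 62° counterclockwise sweep puts N at bearing -28°, so N = U + 12.8·(cos -28°, sin -28°) = (66.202, 6.7908). Tangency of A1 to NM means the radius UN is perpendicular to NM, so NM runs along (−sin -28°, cos -28°); with |NM| = 27.7, M = (79.206, 31.248). Then |WM| = |M − W| = 85.147.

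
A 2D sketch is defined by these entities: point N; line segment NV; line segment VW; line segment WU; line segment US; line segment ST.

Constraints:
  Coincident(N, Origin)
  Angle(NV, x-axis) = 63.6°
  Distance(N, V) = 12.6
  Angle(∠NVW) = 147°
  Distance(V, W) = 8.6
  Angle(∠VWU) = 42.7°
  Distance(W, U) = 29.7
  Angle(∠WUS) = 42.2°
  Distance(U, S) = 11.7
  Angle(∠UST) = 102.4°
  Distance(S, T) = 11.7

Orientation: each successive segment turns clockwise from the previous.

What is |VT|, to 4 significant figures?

7.025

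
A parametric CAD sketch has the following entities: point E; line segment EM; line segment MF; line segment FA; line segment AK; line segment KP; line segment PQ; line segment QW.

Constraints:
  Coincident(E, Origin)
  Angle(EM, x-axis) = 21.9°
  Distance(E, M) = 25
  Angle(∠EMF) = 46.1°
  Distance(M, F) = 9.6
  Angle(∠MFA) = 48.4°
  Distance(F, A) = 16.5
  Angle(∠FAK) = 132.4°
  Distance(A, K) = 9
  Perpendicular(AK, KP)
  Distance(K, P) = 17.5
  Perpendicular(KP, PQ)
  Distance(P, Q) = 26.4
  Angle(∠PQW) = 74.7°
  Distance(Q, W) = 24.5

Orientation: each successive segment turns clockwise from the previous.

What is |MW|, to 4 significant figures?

20.71

KP ⟂ PQ, so PQ runs at -111.2°; with |PQ| = 26.4, Q = (22.29, -7.348). ∠PQW = 74.7° gives QW at 143.5° from the x-axis; with |QW| = 24.5, W = (2.592, 7.225). Then |MW| = |W − M| = 20.71.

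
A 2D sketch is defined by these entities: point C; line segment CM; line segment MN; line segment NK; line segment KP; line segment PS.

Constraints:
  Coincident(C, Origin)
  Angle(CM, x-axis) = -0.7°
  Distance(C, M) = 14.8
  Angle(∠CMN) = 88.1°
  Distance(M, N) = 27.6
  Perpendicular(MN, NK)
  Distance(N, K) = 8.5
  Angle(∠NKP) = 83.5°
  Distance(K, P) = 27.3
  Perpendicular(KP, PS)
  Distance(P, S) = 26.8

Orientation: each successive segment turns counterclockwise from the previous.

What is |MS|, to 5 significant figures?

21.506

C is at the origin; CM runs at -0.7° with length 14.8, so M = (14.799, -0.18081). ∠CMN = 88.1° gives MN at 91.200° from the x-axis; with |MN| = 27.6, N = (14.221, 27.413). MN ⟂ NK, so NK runs at -178.80°; with |NK| = 8.5, K = (5.7227, 27.235). ∠NKP = 83.5° gives KP at -82.300° from the x-axis; with |KP| = 27.3, P = (9.3806, 0.18128). KP is perpendicular to PS, so PS runs at 7.7000°; with |PS| = 26.8, S = (35.939, 3.7721). Then |MS| = |S − M| = 21.506.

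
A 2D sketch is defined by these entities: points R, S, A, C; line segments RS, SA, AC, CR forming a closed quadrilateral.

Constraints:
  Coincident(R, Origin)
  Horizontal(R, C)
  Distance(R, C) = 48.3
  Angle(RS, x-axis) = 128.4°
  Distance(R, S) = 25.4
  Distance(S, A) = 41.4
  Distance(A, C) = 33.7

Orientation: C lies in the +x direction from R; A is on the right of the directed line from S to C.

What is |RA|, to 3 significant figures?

17.1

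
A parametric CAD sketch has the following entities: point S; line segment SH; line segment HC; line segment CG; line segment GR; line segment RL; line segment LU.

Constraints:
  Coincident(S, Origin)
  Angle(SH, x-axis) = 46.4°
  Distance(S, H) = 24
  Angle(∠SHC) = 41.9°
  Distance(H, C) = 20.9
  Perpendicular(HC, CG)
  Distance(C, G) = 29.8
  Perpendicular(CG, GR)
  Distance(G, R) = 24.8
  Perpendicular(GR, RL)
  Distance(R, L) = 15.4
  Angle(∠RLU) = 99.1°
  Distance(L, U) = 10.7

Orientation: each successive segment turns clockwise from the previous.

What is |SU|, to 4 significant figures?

11.68

S is at the origin; SH runs at 46.4° with length 24.0, so H = (16.55, 17.38). ∠SHC = 41.9° gives HC at -91.70° from the x-axis; with |HC| = 20.9, C = (15.93, -3.511). HC ⟂ CG, so CG runs at 178.3°; with |CG| = 29.8, G = (-13.86, -2.627). CG ⟂ GR, so GR runs at 88.30°; with |GR| = 24.8, R = (-13.12, 22.16). GR is perpendicular to RL, so RL runs at -1.700°; with |RL| = 15.4, L = (2.273, 21.71). ∠RLU = 99.1° gives LU at -82.60° from the x-axis; with |LU| = 10.7, U = (3.651, 11.09). Then |SU| = |U − S| = 11.68.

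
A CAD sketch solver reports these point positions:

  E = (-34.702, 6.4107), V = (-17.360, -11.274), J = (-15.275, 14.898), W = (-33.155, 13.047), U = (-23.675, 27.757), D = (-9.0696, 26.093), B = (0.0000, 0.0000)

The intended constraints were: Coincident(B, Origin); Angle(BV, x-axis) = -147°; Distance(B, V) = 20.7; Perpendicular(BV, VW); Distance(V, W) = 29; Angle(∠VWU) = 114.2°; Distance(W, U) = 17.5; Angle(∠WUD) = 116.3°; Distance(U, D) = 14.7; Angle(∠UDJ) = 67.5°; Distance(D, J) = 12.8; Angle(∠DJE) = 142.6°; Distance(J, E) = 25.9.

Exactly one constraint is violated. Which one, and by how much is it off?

Distance(J, E) = 25.9 — off by 4.70.

B = (0.00, 0.00) ✓; BV at -147.0° ✓; |BV| = 20.70 ✓; ∠(BV, VW) = 90.00° ✓; |VW| = 29.00 ✓; ∠VWU = 114.2° ✓; |WU| = 17.50 ✓; ∠WUD = 116.3° ✓; |UD| = 14.70 ✓; ∠UDJ = 67.50° ✓; |DJ| = 12.80 ✓; ∠DJE = 142.6° ✓; |JE| = 21.20 ✗.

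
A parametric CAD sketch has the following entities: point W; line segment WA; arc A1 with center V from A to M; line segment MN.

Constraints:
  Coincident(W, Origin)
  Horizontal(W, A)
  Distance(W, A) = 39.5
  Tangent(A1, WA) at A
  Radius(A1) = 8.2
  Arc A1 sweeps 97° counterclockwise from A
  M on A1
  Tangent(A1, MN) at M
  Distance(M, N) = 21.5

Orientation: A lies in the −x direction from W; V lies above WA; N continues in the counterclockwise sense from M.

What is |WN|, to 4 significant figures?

45.69

On A1, A sits at bearing -90° from V; a 97° counterclockwise sweep puts M at bearing 7°, so M = V + 8.2·(cos 7°, sin 7°) = (-31.36, 9.199). Tangency of A1 to MN means the radius VM is perpendicular to MN, so MN runs along (−sin 7°, cos 7°); with |MN| = 21.5, N = (-33.98, 30.54). Then |WN| = |N − W| = 45.69.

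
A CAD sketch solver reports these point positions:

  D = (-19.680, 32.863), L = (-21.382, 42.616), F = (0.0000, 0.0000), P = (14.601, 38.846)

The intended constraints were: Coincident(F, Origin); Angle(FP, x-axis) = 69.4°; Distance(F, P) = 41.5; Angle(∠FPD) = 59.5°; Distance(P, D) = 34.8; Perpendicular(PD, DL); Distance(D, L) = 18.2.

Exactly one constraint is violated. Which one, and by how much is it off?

Distance(D, L) = 18.2 — off by 8.30.

F = (0.00, 0.00) ✓; FP at 69.40° ✓; |FP| = 41.50 ✓; ∠FPD = 59.50° ✓; |PD| = 34.80 ✓; ∠(PD, DL) = 90.00° ✓; |DL| = 9.900 ✗.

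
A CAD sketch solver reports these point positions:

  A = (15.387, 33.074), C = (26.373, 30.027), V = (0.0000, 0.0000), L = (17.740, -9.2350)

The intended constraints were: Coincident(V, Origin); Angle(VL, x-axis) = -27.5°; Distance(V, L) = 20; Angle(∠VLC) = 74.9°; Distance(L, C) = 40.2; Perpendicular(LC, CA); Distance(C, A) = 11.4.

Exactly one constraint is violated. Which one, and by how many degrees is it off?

Perpendicular(LC, CA) — off by 3.10°.

V = (0.00, 0.00) ✓; VL at -27.50° ✓; |VL| = 20.00 ✓; ∠VLC = 74.90° ✓; |LC| = 40.20 ✓; ∠(LC, CA) = 86.90° ✗; |CA| = 11.40 ✓.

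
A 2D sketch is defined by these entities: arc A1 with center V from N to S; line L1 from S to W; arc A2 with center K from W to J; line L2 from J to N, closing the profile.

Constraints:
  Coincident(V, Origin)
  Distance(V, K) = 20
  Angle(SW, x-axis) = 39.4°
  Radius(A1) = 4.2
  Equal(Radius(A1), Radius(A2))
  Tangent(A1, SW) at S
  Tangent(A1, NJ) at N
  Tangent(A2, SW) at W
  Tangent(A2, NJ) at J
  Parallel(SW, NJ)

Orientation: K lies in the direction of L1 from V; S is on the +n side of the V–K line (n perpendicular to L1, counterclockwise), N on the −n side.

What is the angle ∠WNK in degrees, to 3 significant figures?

10.9°

The slot axis is L1's direction at 39.4°, so u = (cos 39.4°, sin 39.4°) = (0.773, 0.635) and n = (−sin 39.4°, cos 39.4°) = (-0.635, 0.773). V is at the origin and K lies 20.0 along u from V, so K = 20.0·u = (15.5, 12.7). Tangency of A1 to both parallel lines with radius 4.2 puts S and N at V ± 4.2·n: S = (-2.67, 3.25), N = (2.67, -3.25). Equal radii place W and J the same way about K: W = K + 4.2·n = (12.8, 15.9), J = K − 4.2·n = (18.1, 9.45). Then cos ∠WNK = NW·NK / (|NW||NK|), giving 10.9°.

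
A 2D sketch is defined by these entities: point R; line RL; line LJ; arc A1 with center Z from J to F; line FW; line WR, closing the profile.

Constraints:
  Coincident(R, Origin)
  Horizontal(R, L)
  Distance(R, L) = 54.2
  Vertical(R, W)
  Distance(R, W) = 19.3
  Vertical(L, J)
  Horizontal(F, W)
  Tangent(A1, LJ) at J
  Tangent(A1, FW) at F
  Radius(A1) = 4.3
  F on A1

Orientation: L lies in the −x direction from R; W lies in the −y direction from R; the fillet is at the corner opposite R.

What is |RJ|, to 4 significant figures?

56.24

The virtual corner opposite R is at (-54.20, -19.30). The tangent condition forces ZJ to be normal to LJ and the tangent condition forces ZF to be normal to FW, with radius 4.3, so the center Z sits 4.3 in from both sides at Z = (-49.90, -15.00). That places the tangent points at J = (-54.20, -15.00) on LJ and F = (-49.90, -19.30) on FW. Then |RJ| = |J − R| = 56.24.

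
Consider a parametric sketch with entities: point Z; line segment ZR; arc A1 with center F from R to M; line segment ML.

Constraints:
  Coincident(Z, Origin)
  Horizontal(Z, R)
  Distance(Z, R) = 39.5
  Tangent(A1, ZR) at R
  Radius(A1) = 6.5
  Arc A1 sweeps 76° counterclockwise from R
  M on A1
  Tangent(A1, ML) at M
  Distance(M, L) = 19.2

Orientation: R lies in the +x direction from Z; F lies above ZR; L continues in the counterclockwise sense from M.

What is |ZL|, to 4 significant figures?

55.68

On A1, R sits at bearing -90° from F; a 76° counterclockwise sweep puts M at bearing -14°, so M = F + 6.5·(cos -14°, sin -14°) = (45.81, 4.928). Tangency of A1 to ML means the radius FM is perpendicular to ML, so ML runs along (−sin -14°, cos -14°); with |ML| = 19.2, L = (50.45, 23.56). Then |ZL| = |L − Z| = 55.68.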